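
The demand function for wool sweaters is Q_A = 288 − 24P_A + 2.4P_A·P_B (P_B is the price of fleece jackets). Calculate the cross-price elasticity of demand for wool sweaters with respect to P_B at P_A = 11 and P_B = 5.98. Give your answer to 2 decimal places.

0.87

At P_A = 11 and P_B = 5.98: Q_A = 181.872.
∂Q_A/∂P_B = 2.4P_A = 2.4(11) = 26.4000.
ε = (∂Q_A/∂P_B)(P_B/Q_A) = 26.4000 × (5.98/181.872) ≈ 0.87.
ε > 0: substitutes.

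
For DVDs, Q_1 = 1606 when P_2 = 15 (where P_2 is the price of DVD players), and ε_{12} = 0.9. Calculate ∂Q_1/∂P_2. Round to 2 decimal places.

ε = (∂Q_1/∂P_2)·(P_2/Q_1) ⇒ ∂Q_1/∂P_2 = ε·Q_1/P_2 = 0.9 × 1606/15 ≈ 96.36.

96.36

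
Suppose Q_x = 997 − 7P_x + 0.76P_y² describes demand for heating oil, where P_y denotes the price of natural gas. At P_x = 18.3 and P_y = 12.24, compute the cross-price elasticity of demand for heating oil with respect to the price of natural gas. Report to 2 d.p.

At P_x = 18.3 and P_y = 12.24: Q_x = 982.761.
∂Q_x/∂P_y = 1.52P_y = 1.52(12.24) = 18.6048.
ε = (∂Q_x/∂P_y)(P_y/Q_x) = 18.6048 × (12.24/982.761) ≈ 0.23.
ε > 0: substitutes.

0.23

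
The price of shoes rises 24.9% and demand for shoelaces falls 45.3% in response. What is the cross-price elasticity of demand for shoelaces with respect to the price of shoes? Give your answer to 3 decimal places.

-1.819

ε = (%ΔQ of shoelaces) / (%ΔP of shoes) = (-45.3%) / (24.9%) ≈ -1.819.
Negative cross-price elasticity: complements.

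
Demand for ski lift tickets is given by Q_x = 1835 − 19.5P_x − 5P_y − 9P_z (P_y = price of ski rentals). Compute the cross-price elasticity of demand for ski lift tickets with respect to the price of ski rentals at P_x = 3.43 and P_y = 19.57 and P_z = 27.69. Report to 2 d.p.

-0.07

At P_x = 3.43 and P_y = 19.57 and P_z = 27.69: Q_x = 1421.055.
∂Q_x/∂P_y = -5.
ε = (∂Q_x/∂P_y)(P_y/Q_x) = -5 × (19.57/1421.055) ≈ -0.07.
Since ε < 0, ski lift tickets and ski rentals are complements.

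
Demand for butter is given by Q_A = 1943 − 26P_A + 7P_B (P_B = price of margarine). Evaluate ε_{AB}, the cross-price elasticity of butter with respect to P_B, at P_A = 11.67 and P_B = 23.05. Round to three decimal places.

At P_A = 11.67 and P_B = 23.05: Q_A = 1800.93.
∂Q_A/∂P_B = 7.
ε = (∂Q_A/∂P_B)(P_B/Q_A) = 7 × (23.05/1800.93) ≈ 0.090.

0.090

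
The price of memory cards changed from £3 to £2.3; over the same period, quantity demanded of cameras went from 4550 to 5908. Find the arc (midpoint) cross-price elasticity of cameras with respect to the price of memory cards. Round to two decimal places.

-0.98

ΔQ_A = 5908 − 4550 = 1358; ΔP_B = 2.3 − 3 = -0.7.
Midpoints: Q̄_A = 5229.0, P̄_B = 2.65.
ε = (ΔQ_A/Q̄_A)/(ΔP_B/P̄_B) = (1358/5229.0)/(-0.7/2.65) ≈ -0.98.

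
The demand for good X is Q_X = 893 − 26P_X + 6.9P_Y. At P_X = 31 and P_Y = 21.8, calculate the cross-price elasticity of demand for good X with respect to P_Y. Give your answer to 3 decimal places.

At P_X = 31 and P_Y = 21.8: Q_X = 237.42.
∂Q_X/∂P_Y = 6.9.
ε = (∂Q_X/∂P_Y)(P_Y/Q_X) = 6.9 × (21.8/237.42) ≈ 0.634.

0.634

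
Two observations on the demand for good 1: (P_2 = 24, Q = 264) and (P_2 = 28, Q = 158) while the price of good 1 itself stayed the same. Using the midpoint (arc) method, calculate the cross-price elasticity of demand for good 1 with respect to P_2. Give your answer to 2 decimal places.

ΔQ_1 = 158 − 264 = -106; ΔP_2 = 28 − 24 = 4.
Midpoints: Q̄_1 = 211.0, P̄_2 = 26.00.
ε = (ΔQ_1/Q̄_1)/(ΔP_2/P̄_2) = (-106/211.0)/(4/26.00) ≈ -3.27.
ε < 0: good 1 and good 2 are complements.

-3.27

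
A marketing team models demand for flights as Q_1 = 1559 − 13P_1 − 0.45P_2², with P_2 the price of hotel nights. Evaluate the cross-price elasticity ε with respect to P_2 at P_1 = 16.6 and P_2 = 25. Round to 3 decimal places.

-0.530

At P_1 = 16.6 and P_2 = 25: Q_1 = 1061.95.
∂Q_1/∂P_2 = -0.9P_2 = -0.9(25) = -22.5000.
ε = (∂Q_1/∂P_2)(P_2/Q_1) = -22.5000 × (25/1061.95) ≈ -0.530.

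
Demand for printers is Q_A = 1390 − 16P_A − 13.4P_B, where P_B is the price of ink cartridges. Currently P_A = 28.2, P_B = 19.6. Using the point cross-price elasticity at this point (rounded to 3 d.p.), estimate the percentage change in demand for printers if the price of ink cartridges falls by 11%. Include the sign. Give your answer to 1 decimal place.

4.3%

At P_A = 28.2, P_B = 19.6: Q_A = 676.16.
∂Q_A/∂P_B = -13.4.
ε = (∂Q_A/∂P_B)(P_B/Q_A) = -13.4000 × 19.6/676.16 ≈ -0.388.
%ΔQ_A ≈ ε × %ΔP_B = -0.388 × (-11%) = 4.3%.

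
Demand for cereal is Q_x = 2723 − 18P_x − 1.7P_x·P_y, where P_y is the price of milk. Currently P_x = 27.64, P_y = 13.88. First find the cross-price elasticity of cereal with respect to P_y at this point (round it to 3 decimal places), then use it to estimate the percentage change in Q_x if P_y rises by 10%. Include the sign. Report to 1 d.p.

-4.2%

At P_x = 27.64, P_y = 13.88: Q_x = 1573.287.
∂Q_x/∂P_y = -1.7P_x = -46.9880.
ε = (∂Q_x/∂P_y)(P_y/Q_x) = -46.9880 × 13.88/1573.287 ≈ -0.415.
%ΔQ_x ≈ ε × %ΔP_y = -0.415 × (10%) = -4.2%.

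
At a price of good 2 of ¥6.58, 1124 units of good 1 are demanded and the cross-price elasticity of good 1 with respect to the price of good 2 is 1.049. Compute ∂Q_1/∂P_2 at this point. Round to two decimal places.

179.19

ε = (∂Q_1/∂P_2)·(P_2/Q_1) ⇒ ∂Q_1/∂P_2 = ε·Q_1/P_2 = 1.049 × 1124/6.58 ≈ 179.19.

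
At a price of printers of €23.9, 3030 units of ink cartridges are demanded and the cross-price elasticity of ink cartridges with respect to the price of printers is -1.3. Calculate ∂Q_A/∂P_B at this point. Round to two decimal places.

-164.81

ε = (∂Q_A/∂P_B)·(P_B/Q_A) ⇒ ∂Q_A/∂P_B = ε·Q_A/P_B = -1.3 × 3030/23.9 ≈ -164.81.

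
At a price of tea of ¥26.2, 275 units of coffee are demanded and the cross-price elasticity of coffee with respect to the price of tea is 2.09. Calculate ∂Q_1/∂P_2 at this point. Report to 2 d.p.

ε = (∂Q_1/∂P_2)·(P_2/Q_1) ⇒ ∂Q_1/∂P_2 = ε·Q_1/P_2 = 2.09 × 275/26.2 ≈ 21.94.

21.94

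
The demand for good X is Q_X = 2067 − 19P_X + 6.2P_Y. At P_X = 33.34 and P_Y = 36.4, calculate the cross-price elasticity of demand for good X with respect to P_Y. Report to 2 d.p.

0.14

At P_X = 33.34 and P_Y = 36.4: Q_X = 1659.22.
∂Q_X/∂P_Y = 6.2.
ε = (∂Q_X/∂P_Y)(P_Y/Q_X) = 6.2 × (36.4/1659.22) ≈ 0.14.
Since ε > 0, good X and good Y are substitutes.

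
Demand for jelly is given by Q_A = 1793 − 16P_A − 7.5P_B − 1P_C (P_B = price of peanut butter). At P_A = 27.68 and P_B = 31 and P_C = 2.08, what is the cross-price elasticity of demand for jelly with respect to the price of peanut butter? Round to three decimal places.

At P_A = 27.68 and P_B = 31 and P_C = 2.08: Q_A = 1115.54.
∂Q_A/∂P_B = -7.5.
ε = (∂Q_A/∂P_B)(P_B/Q_A) = -7.5 × (31/1115.54) ≈ -0.208.
Since ε < 0, jelly and peanut butter are complements.

-0.208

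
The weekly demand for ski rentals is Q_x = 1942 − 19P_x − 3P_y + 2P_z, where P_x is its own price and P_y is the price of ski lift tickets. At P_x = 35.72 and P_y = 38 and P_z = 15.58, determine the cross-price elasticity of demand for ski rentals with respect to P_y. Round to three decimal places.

-0.097

At P_x = 35.72 and P_y = 38 and P_z = 15.58: Q_x = 1180.48.
∂Q_x/∂P_y = -3.
ε = (∂Q_x/∂P_y)(P_y/Q_x) = -3 × (38/1180.48) ≈ -0.097.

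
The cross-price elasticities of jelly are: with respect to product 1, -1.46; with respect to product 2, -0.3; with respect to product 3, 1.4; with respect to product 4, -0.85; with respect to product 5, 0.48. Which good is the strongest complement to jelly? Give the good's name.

Complements have ε < 0. The most negative value is -1.46 (product 1).

product 1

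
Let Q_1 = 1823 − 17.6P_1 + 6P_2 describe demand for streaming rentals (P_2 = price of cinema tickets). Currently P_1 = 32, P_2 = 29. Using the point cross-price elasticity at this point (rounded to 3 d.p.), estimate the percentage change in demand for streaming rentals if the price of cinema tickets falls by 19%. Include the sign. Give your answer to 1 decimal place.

At P_1 = 32, P_2 = 29: Q_1 = 1433.8.
∂Q_1/∂P_2 = 6.
ε = (∂Q_1/∂P_2)(P_2/Q_1) = 6.0000 × 29/1433.8 ≈ 0.121.
%ΔQ_1 ≈ ε × %ΔP_2 = 0.121 × (-19%) = -2.3%.

-2.3%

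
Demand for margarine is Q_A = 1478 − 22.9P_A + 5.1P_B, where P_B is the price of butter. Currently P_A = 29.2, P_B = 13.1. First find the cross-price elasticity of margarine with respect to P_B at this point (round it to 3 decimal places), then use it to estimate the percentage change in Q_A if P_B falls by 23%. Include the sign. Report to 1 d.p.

At P_A = 29.2, P_B = 13.1: Q_A = 876.13.
∂Q_A/∂P_B = 5.1.
ε = (∂Q_A/∂P_B)(P_B/Q_A) = 5.1000 × 13.1/876.13 ≈ 0.076.
%ΔQ_A ≈ ε × %ΔP_B = 0.076 × (-23%) = -1.7%.

-1.7%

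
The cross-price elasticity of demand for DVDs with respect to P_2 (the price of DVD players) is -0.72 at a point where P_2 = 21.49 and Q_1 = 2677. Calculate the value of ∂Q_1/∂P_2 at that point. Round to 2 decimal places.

ε = (∂Q_1/∂P_2)·(P_2/Q_1) ⇒ ∂Q_1/∂P_2 = ε·Q_1/P_2 = -0.72 × 2677/21.49 ≈ -89.69.

-89.69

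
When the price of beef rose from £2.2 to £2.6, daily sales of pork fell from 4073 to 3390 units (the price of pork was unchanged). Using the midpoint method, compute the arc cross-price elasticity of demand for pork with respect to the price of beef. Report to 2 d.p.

-1.10

ΔQ_A = 3390 − 4073 = -683; ΔP_B = 2.6 − 2.2 = 0.4.
Midpoints: Q̄_A = 3731.5, P̄_B = 2.40.
ε = (ΔQ_A/Q̄_A)/(ΔP_B/P̄_B) = (-683/3731.5)/(0.4/2.40) ≈ -1.10.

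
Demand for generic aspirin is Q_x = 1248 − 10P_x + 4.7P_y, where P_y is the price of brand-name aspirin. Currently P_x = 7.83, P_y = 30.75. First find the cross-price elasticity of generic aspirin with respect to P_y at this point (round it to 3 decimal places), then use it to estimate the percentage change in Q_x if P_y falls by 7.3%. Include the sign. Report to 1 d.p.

-0.8%

At P_x = 7.83, P_y = 30.75: Q_x = 1314.225.
∂Q_x/∂P_y = 4.7.
ε = (∂Q_x/∂P_y)(P_y/Q_x) = 4.7000 × 30.75/1314.225 ≈ 0.110.
%ΔQ_x ≈ ε × %ΔP_y = 0.110 × (-7.3%) = -0.8%.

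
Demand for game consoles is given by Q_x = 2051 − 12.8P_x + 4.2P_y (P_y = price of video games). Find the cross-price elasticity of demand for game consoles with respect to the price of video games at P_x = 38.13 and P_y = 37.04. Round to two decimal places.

0.09

At P_x = 38.13 and P_y = 37.04: Q_x = 1718.504.
∂Q_x/∂P_y = 4.2.
ε = (∂Q_x/∂P_y)(P_y/Q_x) = 4.2 × (37.04/1718.504) ≈ 0.09.
Since ε > 0, game consoles and video games are substitutes.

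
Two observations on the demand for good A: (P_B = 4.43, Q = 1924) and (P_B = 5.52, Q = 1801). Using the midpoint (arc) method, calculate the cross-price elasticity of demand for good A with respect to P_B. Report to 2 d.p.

-0.30

ΔQ_A = 1801 − 1924 = -123; ΔP_B = 5.52 − 4.43 = 1.09.
Midpoints: Q̄_A = 1862.5, P̄_B = 4.97.
ε = (ΔQ_A/Q̄_A)/(ΔP_B/P̄_B) = (-123/1862.5)/(1.09/4.97) ≈ -0.30.
ε < 0: good A and good B are complements.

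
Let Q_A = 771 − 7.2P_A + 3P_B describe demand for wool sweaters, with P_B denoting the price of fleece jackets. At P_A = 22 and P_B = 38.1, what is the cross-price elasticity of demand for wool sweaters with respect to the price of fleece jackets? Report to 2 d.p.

0.16

At P_A = 22 and P_B = 38.1: Q_A = 726.9.
∂Q_A/∂P_B = 3.
ε = (∂Q_A/∂P_B)(P_B/Q_A) = 3 × (38.1/726.9) ≈ 0.16.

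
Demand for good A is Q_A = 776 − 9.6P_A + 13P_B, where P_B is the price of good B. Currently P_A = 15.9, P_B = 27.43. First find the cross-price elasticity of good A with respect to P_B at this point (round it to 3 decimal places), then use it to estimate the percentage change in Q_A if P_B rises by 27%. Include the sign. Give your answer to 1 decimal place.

9.8%

At P_A = 15.9, P_B = 27.43: Q_A = 979.95.
∂Q_A/∂P_B = 13.
ε = (∂Q_A/∂P_B)(P_B/Q_A) = 13.0000 × 27.43/979.95 ≈ 0.364.
%ΔQ_A ≈ ε × %ΔP_B = 0.364 × (27%) = 9.8%.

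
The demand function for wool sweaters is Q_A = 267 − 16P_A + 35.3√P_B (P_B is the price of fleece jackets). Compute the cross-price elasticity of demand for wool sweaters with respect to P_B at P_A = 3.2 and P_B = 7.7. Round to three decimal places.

0.156

At P_A = 3.2 and P_B = 7.7: Q_A = 313.754.
∂Q_A/∂P_B = 35.3/(2√P_B) = 35.3/(2√7.7) = 6.3606.
ε = (∂Q_A/∂P_B)(P_B/Q_A) = 6.3606 × (7.7/313.754) ≈ 0.156.
ε > 0: substitutes.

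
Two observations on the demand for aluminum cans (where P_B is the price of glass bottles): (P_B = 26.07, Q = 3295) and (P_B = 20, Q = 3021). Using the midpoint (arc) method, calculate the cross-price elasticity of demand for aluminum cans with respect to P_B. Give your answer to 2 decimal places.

ΔQ_A = 3021 − 3295 = -274; ΔP_B = 20 − 26.07 = -6.07.
Midpoints: Q̄_A = 3158.0, P̄_B = 23.04.
ε = (ΔQ_A/Q̄_A)/(ΔP_B/P̄_B) = (-274/3158.0)/(-6.07/23.04) ≈ 0.33.

0.33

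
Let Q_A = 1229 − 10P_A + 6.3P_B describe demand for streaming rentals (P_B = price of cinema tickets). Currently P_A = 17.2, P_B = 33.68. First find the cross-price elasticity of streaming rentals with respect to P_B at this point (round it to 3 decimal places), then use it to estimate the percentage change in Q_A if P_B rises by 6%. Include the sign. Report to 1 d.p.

1.0%

At P_A = 17.2, P_B = 33.68: Q_A = 1269.184.
∂Q_A/∂P_B = 6.3.
ε = (∂Q_A/∂P_B)(P_B/Q_A) = 6.3000 × 33.68/1269.184 ≈ 0.167.
%ΔQ_A ≈ ε × %ΔP_B = 0.167 × (6%) = 1.0%.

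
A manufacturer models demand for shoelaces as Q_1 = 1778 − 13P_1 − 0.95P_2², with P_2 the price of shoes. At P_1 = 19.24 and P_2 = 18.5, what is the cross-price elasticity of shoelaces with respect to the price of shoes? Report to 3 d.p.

At P_1 = 19.24 and P_2 = 18.5: Q_1 = 1202.743.
∂Q_1/∂P_2 = -1.9P_2 = -1.9(18.5) = -35.1500.
ε = (∂Q_1/∂P_2)(P_2/Q_1) = -35.1500 × (18.5/1202.743) ≈ -0.541.

-0.541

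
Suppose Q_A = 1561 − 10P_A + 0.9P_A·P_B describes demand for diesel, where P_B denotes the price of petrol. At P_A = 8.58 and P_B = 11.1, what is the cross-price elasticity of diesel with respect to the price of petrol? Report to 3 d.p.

0.055

At P_A = 8.58 and P_B = 11.1: Q_A = 1560.914.
∂Q_A/∂P_B = 0.9P_A = 0.9(8.58) = 7.7220.
ε = (∂Q_A/∂P_B)(P_B/Q_A) = 7.7220 × (11.1/1560.914) ≈ 0.055.
ε > 0: substitutes.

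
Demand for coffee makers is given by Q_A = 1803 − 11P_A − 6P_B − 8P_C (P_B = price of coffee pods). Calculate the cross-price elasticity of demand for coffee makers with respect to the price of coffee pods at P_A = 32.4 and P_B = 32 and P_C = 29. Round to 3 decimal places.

-0.188

At P_A = 32.4 and P_B = 32 and P_C = 29: Q_A = 1022.6.
∂Q_A/∂P_B = -6.
ε = (∂Q_A/∂P_B)(P_B/Q_A) = -6 × (32/1022.6) ≈ -0.188.
Since ε < 0, coffee makers and coffee pods are complements.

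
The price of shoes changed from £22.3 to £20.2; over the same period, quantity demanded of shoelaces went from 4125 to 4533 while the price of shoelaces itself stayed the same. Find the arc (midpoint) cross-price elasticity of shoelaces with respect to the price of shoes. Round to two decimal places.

ΔQ_A = 4533 − 4125 = 408; ΔP_B = 20.2 − 22.3 = -2.1.
Midpoints: Q̄_A = 4329.0, P̄_B = 21.25.
ε = (ΔQ_A/Q̄_A)/(ΔP_B/P̄_B) = (408/4329.0)/(-2.1/21.25) ≈ -0.95.

-0.95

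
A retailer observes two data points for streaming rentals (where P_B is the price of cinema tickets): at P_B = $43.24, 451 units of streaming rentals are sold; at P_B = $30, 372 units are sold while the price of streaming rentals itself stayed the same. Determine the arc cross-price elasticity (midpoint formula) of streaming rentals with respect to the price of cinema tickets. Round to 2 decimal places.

0.53

ΔQ_A = 372 − 451 = -79; ΔP_B = 30 − 43.24 = -13.24.
Midpoints: Q̄_A = 411.5, P̄_B = 36.62.
ε = (ΔQ_A/Q̄_A)/(ΔP_B/P̄_B) = (-79/411.5)/(-13.24/36.62) ≈ 0.53.
ε > 0: streaming rentals and cinema tickets are substitutes.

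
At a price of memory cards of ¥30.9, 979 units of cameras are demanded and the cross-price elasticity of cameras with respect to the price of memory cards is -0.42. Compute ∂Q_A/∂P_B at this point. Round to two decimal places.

-13.31

ε = (∂Q_A/∂P_B)·(P_B/Q_A) ⇒ ∂Q_A/∂P_B = ε·Q_A/P_B = -0.42 × 979/30.9 ≈ -13.31.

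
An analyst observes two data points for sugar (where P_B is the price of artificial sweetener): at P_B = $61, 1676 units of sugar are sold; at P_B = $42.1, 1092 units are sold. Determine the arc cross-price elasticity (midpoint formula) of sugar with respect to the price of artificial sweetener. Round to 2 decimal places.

1.15

ΔQ_A = 1092 − 1676 = -584; ΔP_B = 42.1 − 61 = -18.9.
Midpoints: Q̄_A = 1384.0, P̄_B = 51.55.
ε = (ΔQ_A/Q̄_A)/(ΔP_B/P̄_B) = (-584/1384.0)/(-18.9/51.55) ≈ 1.15.
ε > 0: sugar and artificial sweetener are substitutes.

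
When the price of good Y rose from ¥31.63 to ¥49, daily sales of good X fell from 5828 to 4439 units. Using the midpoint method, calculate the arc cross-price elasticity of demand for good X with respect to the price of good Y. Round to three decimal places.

-0.628

ΔQ_X = 4439 − 5828 = -1389; ΔP_Y = 49 − 31.63 = 17.37.
Midpoints: Q̄_X = 5133.5, P̄_Y = 40.31.
ε = (ΔQ_X/Q̄_X)/(ΔP_Y/P̄_Y) = (-1389/5133.5)/(17.37/40.31) ≈ -0.628.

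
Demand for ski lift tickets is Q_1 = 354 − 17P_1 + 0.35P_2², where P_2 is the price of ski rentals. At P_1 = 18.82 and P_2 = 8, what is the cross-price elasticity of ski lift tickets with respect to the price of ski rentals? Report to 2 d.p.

0.79

At P_1 = 18.82 and P_2 = 8: Q_1 = 56.46.
∂Q_1/∂P_2 = 0.7P_2 = 0.7(8) = 5.6000.
ε = (∂Q_1/∂P_2)(P_2/Q_1) = 5.6000 × (8/56.46) ≈ 0.79.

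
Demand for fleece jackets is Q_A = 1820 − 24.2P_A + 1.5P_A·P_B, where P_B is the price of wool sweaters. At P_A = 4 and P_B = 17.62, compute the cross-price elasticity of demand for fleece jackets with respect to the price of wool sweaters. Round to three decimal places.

0.058

At P_A = 4 and P_B = 17.62: Q_A = 1828.92.
∂Q_A/∂P_B = 1.5P_A = 1.5(4) = 6.0000.
ε = (∂Q_A/∂P_B)(P_B/Q_A) = 6.0000 × (17.62/1828.92) ≈ 0.058.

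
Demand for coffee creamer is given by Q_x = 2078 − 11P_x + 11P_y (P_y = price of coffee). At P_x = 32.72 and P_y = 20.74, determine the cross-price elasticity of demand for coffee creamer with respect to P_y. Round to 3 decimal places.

At P_x = 32.72 and P_y = 20.74: Q_x = 1946.22.
∂Q_x/∂P_y = 11.
ε = (∂Q_x/∂P_y)(P_y/Q_x) = 11 × (20.74/1946.22) ≈ 0.117.
Since ε > 0, coffee creamer and coffee are substitutes.

0.117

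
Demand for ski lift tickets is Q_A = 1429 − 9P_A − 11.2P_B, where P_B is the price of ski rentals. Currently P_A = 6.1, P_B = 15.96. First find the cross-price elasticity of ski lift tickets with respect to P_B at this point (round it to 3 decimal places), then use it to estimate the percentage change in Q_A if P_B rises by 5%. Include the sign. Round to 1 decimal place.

-0.8%

At P_A = 6.1, P_B = 15.96: Q_A = 1195.348.
∂Q_A/∂P_B = -11.2.
ε = (∂Q_A/∂P_B)(P_B/Q_A) = -11.2000 × 15.96/1195.348 ≈ -0.150.
%ΔQ_A ≈ ε × %ΔP_B = -0.150 × (5%) = -0.8%.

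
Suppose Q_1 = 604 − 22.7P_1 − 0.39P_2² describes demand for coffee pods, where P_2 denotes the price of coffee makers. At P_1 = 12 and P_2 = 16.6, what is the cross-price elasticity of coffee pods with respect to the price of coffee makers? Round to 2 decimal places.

At P_1 = 12 and P_2 = 16.6: Q_1 = 224.132.
∂Q_1/∂P_2 = -0.78P_2 = -0.78(16.6) = -12.9480.
ε = (∂Q_1/∂P_2)(P_2/Q_1) = -12.9480 × (16.6/224.132) ≈ -0.96.

-0.96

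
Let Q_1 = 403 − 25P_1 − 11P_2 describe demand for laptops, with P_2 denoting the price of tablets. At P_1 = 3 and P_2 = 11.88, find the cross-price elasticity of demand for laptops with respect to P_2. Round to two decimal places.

-0.66

At P_1 = 3 and P_2 = 11.88: Q_1 = 197.32.
∂Q_1/∂P_2 = -11.
ε = (∂Q_1/∂P_2)(P_2/Q_1) = -11 × (11.88/197.32) ≈ -0.66.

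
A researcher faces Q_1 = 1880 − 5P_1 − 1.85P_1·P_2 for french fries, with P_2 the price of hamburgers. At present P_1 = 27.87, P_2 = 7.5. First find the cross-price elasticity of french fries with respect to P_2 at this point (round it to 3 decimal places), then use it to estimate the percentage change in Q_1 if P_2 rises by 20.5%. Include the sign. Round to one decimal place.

At P_1 = 27.87, P_2 = 7.5: Q_1 = 1353.954.
∂Q_1/∂P_2 = -1.85P_1 = -51.5595.
ε = (∂Q_1/∂P_2)(P_2/Q_1) = -51.5595 × 7.5/1353.954 ≈ -0.286.
%ΔQ_1 ≈ ε × %ΔP_2 = -0.286 × (20.5%) = -5.9%.

-5.9%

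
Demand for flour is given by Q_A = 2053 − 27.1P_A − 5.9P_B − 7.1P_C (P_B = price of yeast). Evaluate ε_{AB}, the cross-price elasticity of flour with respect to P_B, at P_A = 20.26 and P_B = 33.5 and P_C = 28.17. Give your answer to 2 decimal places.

At P_A = 20.26 and P_B = 33.5 and P_C = 28.17: Q_A = 1106.297.
∂Q_A/∂P_B = -5.9.
ε = (∂Q_A/∂P_B)(P_B/Q_A) = -5.9 × (33.5/1106.297) ≈ -0.18.
Since ε < 0, flour and yeast are complements.

-0.18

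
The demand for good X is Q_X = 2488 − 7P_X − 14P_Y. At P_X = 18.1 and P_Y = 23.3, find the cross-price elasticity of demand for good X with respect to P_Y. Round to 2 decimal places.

At P_X = 18.1 and P_Y = 23.3: Q_X = 2035.1.
∂Q_X/∂P_Y = -14.
ε = (∂Q_X/∂P_Y)(P_Y/Q_X) = -14 × (23.3/2035.1) ≈ -0.16.

-0.16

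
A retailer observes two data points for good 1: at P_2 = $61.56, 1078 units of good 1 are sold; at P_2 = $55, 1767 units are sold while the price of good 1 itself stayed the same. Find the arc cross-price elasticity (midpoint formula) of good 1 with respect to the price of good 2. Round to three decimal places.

ΔQ_1 = 1767 − 1078 = 689; ΔP_2 = 55 − 61.56 = -6.56.
Midpoints: Q̄_1 = 1422.5, P̄_2 = 58.28.
ε = (ΔQ_1/Q̄_1)/(ΔP_2/P̄_2) = (689/1422.5)/(-6.56/58.28) ≈ -4.303.
ε < 0: good 1 and good 2 are complements.

-4.303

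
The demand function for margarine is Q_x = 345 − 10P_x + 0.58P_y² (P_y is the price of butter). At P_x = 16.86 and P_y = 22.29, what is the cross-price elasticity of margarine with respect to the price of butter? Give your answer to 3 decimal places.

At P_x = 16.86 and P_y = 22.29: Q_x = 464.570.
∂Q_x/∂P_y = 1.16P_y = 1.16(22.29) = 25.8564.
ε = (∂Q_x/∂P_y)(P_y/Q_x) = 25.8564 × (22.29/464.570) ≈ 1.241.
ε > 0: substitutes.

1.241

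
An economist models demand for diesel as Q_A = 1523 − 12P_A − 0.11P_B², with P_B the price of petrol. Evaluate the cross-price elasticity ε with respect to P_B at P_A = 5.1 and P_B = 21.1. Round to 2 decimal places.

At P_A = 5.1 and P_B = 21.1: Q_A = 1412.827.
∂Q_A/∂P_B = -0.22P_B = -0.22(21.1) = -4.6420.
ε = (∂Q_A/∂P_B)(P_B/Q_A) = -4.6420 × (21.1/1412.827) ≈ -0.07.

-0.07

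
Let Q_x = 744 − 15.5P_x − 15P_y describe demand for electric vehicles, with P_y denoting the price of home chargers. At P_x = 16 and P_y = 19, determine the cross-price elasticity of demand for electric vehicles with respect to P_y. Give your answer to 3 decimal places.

-1.351

At P_x = 16 and P_y = 19: Q_x = 211.
∂Q_x/∂P_y = -15.
ε = (∂Q_x/∂P_y)(P_y/Q_x) = -15 × (19/211) ≈ -1.351.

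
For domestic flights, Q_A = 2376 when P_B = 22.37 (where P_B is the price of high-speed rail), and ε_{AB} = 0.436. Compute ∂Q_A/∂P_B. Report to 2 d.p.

46.31

ε = (∂Q_A/∂P_B)·(P_B/Q_A) ⇒ ∂Q_A/∂P_B = ε·Q_A/P_B = 0.436 × 2376/22.37 ≈ 46.31.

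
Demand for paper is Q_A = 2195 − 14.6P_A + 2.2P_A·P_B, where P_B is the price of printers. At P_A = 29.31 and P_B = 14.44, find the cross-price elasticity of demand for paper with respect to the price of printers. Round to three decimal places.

0.345

At P_A = 29.31 and P_B = 14.44: Q_A = 2698.194.
∂Q_A/∂P_B = 2.2P_A = 2.2(29.31) = 64.4820.
ε = (∂Q_A/∂P_B)(P_B/Q_A) = 64.4820 × (14.44/2698.194) ≈ 0.345.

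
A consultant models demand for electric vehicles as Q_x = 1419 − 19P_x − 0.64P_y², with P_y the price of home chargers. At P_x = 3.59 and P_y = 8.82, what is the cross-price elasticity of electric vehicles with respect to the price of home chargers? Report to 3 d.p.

At P_x = 3.59 and P_y = 8.82: Q_x = 1301.003.
∂Q_x/∂P_y = -1.28P_y = -1.28(8.82) = -11.2896.
ε = (∂Q_x/∂P_y)(P_y/Q_x) = -11.2896 × (8.82/1301.003) ≈ -0.077.

-0.077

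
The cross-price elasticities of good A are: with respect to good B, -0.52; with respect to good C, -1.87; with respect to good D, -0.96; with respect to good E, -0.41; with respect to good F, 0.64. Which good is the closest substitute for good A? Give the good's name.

good F

Substitutes have ε > 0. Among the positive values, 0.64 (good F) is largest.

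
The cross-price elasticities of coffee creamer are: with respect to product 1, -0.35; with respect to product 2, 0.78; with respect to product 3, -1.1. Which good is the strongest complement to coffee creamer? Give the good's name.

Complements have ε < 0. The most negative value is -1.1 (product 3).

product 3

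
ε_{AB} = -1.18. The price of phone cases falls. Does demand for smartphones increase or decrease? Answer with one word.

ε < 0 and the price of phone cases falls, so the quantity of smartphones moves in the opposite direction: it increases.

increase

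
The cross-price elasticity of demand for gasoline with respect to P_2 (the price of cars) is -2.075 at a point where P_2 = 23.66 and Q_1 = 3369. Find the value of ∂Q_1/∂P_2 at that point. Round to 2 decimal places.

-295.46

ε = (∂Q_1/∂P_2)·(P_2/Q_1) ⇒ ∂Q_1/∂P_2 = ε·Q_1/P_2 = -2.075 × 3369/23.66 ≈ -295.46.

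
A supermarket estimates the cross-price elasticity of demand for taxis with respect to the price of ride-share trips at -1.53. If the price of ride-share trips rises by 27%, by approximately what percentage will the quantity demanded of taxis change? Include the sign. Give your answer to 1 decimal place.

%ΔQ ≈ ε × %ΔP of ride-share trips = -1.53 × (27%) = -41.3%.
Demand for taxis falls by about 41.3%.

-41.3%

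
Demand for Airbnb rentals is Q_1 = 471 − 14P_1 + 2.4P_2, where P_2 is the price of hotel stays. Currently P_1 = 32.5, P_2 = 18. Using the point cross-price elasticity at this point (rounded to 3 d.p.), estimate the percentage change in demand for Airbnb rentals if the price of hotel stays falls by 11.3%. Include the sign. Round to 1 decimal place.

At P_1 = 32.5, P_2 = 18: Q_1 = 59.2.
∂Q_1/∂P_2 = 2.4.
ε = (∂Q_1/∂P_2)(P_2/Q_1) = 2.4000 × 18/59.2 ≈ 0.730.
%ΔQ_1 ≈ ε × %ΔP_2 = 0.730 × (-11.3%) = -8.2%.

-8.2%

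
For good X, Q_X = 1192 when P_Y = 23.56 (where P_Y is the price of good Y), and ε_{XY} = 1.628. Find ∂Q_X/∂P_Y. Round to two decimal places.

ε = (∂Q_X/∂P_Y)·(P_Y/Q_X) ⇒ ∂Q_X/∂P_Y = ε·Q_X/P_Y = 1.628 × 1192/23.56 ≈ 82.37.

82.37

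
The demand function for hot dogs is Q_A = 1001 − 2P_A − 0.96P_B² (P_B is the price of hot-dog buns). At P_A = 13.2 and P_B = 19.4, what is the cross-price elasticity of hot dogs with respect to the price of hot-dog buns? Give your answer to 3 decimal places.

-1.178

At P_A = 13.2 and P_B = 19.4: Q_A = 613.294.
∂Q_A/∂P_B = -1.92P_B = -1.92(19.4) = -37.2480.
ε = (∂Q_A/∂P_B)(P_B/Q_A) = -37.2480 × (19.4/613.294) ≈ -1.178.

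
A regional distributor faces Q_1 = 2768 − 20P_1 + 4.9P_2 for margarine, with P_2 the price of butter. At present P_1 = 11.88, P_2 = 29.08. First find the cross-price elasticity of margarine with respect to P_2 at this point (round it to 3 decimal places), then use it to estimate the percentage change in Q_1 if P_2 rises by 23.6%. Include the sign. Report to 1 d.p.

At P_1 = 11.88, P_2 = 29.08: Q_1 = 2672.892.
∂Q_1/∂P_2 = 4.9.
ε = (∂Q_1/∂P_2)(P_2/Q_1) = 4.9000 × 29.08/2672.892 ≈ 0.053.
%ΔQ_1 ≈ ε × %ΔP_2 = 0.053 × (23.6%) = 1.3%.

1.3%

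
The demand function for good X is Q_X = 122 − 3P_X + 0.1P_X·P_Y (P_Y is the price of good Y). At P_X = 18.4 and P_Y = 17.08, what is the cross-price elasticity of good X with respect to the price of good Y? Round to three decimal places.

0.320

At P_X = 18.4 and P_Y = 17.08: Q_X = 98.227.
∂Q_X/∂P_Y = 0.1P_X = 0.1(18.4) = 1.8400.
ε = (∂Q_X/∂P_Y)(P_Y/Q_X) = 1.8400 × (17.08/98.227) ≈ 0.320.
ε > 0: substitutes.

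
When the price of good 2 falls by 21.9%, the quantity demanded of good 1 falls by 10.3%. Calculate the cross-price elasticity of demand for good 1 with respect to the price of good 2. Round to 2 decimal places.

0.47

ε = (%ΔQ of good 1) / (%ΔP of good 2) = (-10.3%) / (-21.9%) ≈ 0.47.
Positive cross-price elasticity: substitutes.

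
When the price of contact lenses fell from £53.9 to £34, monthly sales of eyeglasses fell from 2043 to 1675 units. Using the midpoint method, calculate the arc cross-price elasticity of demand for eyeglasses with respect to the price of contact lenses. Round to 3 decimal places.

ΔQ_A = 1675 − 2043 = -368; ΔP_B = 34 − 53.9 = -19.9.
Midpoints: Q̄_A = 1859.0, P̄_B = 43.95.
ε = (ΔQ_A/Q̄_A)/(ΔP_B/P̄_B) = (-368/1859.0)/(-19.9/43.95) ≈ 0.437.

0.437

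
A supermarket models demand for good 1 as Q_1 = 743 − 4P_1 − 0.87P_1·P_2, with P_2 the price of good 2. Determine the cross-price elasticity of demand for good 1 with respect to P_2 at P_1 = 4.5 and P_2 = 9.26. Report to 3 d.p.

At P_1 = 4.5 and P_2 = 9.26: Q_1 = 688.747.
∂Q_1/∂P_2 = -0.87P_1 = -0.87(4.5) = -3.9150.
ε = (∂Q_1/∂P_2)(P_2/Q_1) = -3.9150 × (9.26/688.747) ≈ -0.053.
ε < 0: complements.

-0.053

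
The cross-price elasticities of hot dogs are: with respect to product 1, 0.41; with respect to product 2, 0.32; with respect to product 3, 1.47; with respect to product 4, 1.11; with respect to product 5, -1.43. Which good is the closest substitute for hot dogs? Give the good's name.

Substitutes have ε > 0. Among the positive values, 1.47 (product 3) is largest.

product 3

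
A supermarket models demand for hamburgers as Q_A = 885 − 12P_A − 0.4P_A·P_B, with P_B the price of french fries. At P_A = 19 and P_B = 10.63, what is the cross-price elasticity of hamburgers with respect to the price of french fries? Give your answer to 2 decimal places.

-0.14

At P_A = 19 and P_B = 10.63: Q_A = 576.212.
∂Q_A/∂P_B = -0.4P_A = -0.4(19) = -7.6000.
ε = (∂Q_A/∂P_B)(P_B/Q_A) = -7.6000 × (10.63/576.212) ≈ -0.14.
ε < 0: complements.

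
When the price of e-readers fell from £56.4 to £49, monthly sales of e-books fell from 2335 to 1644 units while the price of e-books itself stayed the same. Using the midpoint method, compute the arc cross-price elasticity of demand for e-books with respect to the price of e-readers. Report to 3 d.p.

2.474

ΔQ_A = 1644 − 2335 = -691; ΔP_B = 49 − 56.4 = -7.4.
Midpoints: Q̄_A = 1989.5, P̄_B = 52.70.
ε = (ΔQ_A/Q̄_A)/(ΔP_B/P̄_B) = (-691/1989.5)/(-7.4/52.70) ≈ 2.474.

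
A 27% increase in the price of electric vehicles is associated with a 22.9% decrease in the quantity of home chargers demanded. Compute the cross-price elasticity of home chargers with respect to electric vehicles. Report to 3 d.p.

ε = (%ΔQ of home chargers) / (%ΔP of electric vehicles) = (-22.9%) / (27%) ≈ -0.848.
Negative cross-price elasticity: complements.

-0.848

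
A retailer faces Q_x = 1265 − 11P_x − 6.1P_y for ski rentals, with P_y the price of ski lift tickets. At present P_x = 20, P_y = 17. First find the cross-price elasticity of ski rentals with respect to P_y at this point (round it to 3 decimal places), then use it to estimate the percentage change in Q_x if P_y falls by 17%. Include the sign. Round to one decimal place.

At P_x = 20, P_y = 17: Q_x = 941.3.
∂Q_x/∂P_y = -6.1.
ε = (∂Q_x/∂P_y)(P_y/Q_x) = -6.1000 × 17/941.3 ≈ -0.110.
%ΔQ_x ≈ ε × %ΔP_y = -0.110 × (-17%) = 1.9%.

1.9%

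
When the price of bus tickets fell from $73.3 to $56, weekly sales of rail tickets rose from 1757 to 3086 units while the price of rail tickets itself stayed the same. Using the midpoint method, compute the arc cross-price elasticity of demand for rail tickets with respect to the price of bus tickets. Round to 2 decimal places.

ΔQ_A = 3086 − 1757 = 1329; ΔP_B = 56 − 73.3 = -17.3.
Midpoints: Q̄_A = 2421.5, P̄_B = 64.65.
ε = (ΔQ_A/Q̄_A)/(ΔP_B/P̄_B) = (1329/2421.5)/(-17.3/64.65) ≈ -2.05.

-2.05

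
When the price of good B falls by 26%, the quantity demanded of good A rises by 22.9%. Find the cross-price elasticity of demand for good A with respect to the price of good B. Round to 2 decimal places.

ε = (%ΔQ of good A) / (%ΔP of good B) = (22.9%) / (-26%) ≈ -0.88.
Negative cross-price elasticity: complements.

-0.88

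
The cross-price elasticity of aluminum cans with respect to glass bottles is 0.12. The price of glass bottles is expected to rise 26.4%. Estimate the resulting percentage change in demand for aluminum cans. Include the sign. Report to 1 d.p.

3.2%

%ΔQ ≈ ε × %ΔP of glass bottles = 0.12 × (26.4%) = 3.2%.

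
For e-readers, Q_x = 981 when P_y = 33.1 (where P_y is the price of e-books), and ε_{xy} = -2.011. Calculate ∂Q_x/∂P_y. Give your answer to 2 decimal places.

-59.60

ε = (∂Q_x/∂P_y)·(P_y/Q_x) ⇒ ∂Q_x/∂P_y = ε·Q_x/P_y = -2.011 × 981/33.1 ≈ -59.60.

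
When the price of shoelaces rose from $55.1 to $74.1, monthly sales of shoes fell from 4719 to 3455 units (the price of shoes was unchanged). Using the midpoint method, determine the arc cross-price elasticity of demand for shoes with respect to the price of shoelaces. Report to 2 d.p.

ΔQ_A = 3455 − 4719 = -1264; ΔP_B = 74.1 − 55.1 = 19.
Midpoints: Q̄_A = 4087.0, P̄_B = 64.60.
ε = (ΔQ_A/Q̄_A)/(ΔP_B/P̄_B) = (-1264/4087.0)/(19/64.60) ≈ -1.05.

-1.05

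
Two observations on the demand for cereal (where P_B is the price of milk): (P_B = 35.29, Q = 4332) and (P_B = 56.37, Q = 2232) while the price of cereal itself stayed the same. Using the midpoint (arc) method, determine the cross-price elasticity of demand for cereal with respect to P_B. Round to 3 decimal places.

ΔQ_A = 2232 − 4332 = -2100; ΔP_B = 56.37 − 35.29 = 21.08.
Midpoints: Q̄_A = 3282.0, P̄_B = 45.83.
ε = (ΔQ_A/Q̄_A)/(ΔP_B/P̄_B) = (-2100/3282.0)/(21.08/45.83) ≈ -1.391.

-1.391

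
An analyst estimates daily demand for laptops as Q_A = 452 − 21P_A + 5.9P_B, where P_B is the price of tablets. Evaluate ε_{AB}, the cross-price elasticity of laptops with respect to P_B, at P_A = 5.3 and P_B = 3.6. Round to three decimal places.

0.059

At P_A = 5.3 and P_B = 3.6: Q_A = 361.94.
∂Q_A/∂P_B = 5.9.
ε = (∂Q_A/∂P_B)(P_B/Q_A) = 5.9 × (3.6/361.94) ≈ 0.059.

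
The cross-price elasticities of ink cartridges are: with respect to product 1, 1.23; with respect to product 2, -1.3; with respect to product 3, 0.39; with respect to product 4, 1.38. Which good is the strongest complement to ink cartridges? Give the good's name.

Complements have ε < 0. The most negative value is -1.3 (product 2).

product 2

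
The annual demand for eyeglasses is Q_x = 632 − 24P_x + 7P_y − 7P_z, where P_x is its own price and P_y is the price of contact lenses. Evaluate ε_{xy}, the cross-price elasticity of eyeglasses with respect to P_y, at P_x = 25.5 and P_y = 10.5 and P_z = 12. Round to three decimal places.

7.737

At P_x = 25.5 and P_y = 10.5 and P_z = 12: Q_x = 9.5.
∂Q_x/∂P_y = 7.
ε = (∂Q_x/∂P_y)(P_y/Q_x) = 7 × (10.5/9.5) ≈ 7.737.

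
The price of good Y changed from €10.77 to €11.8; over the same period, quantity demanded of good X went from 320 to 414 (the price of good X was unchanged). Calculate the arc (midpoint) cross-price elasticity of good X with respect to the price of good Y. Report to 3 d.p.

ΔQ_X = 414 − 320 = 94; ΔP_Y = 11.8 − 10.77 = 1.03.
Midpoints: Q̄_X = 367.0, P̄_Y = 11.29.
ε = (ΔQ_X/Q̄_X)/(ΔP_Y/P̄_Y) = (94/367.0)/(1.03/11.29) ≈ 2.806.

2.806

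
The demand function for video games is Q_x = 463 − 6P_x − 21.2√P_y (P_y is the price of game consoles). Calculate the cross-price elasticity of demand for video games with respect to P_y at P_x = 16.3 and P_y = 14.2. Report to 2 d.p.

At P_x = 16.3 and P_y = 14.2: Q_x = 285.312.
∂Q_x/∂P_y = -21.2/(2√P_y) = -21.2/(2√14.2) = -2.8129.
ε = (∂Q_x/∂P_y)(P_y/Q_x) = -2.8129 × (14.2/285.312) ≈ -0.14.
ε < 0: complements.

-0.14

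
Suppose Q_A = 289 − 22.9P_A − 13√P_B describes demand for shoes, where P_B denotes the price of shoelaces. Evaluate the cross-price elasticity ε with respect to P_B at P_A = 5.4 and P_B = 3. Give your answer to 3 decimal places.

At P_A = 5.4 and P_B = 3: Q_A = 142.823.
∂Q_A/∂P_B = -13/(2√P_B) = -13/(2√3) = -3.7528.
ε = (∂Q_A/∂P_B)(P_B/Q_A) = -3.7528 × (3/142.823) ≈ -0.079.
ε < 0: complements.

-0.079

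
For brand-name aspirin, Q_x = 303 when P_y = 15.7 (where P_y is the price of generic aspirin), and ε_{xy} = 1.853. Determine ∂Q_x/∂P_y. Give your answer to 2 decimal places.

ε = (∂Q_x/∂P_y)·(P_y/Q_x) ⇒ ∂Q_x/∂P_y = ε·Q_x/P_y = 1.853 × 303/15.7 ≈ 35.76.

35.76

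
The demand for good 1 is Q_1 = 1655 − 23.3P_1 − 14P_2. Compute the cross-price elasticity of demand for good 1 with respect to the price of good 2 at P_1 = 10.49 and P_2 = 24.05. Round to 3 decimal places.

At P_1 = 10.49 and P_2 = 24.05: Q_1 = 1073.883.
∂Q_1/∂P_2 = -14.
ε = (∂Q_1/∂P_2)(P_2/Q_1) = -14 × (24.05/1073.883) ≈ -0.314.
Since ε < 0, good 1 and good 2 are complements.

-0.314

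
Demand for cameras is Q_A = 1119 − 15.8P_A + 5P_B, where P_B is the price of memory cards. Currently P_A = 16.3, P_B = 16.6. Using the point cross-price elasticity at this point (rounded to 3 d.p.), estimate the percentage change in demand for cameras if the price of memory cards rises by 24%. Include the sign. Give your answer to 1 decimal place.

2.1%

At P_A = 16.3, P_B = 16.6: Q_A = 944.46.
∂Q_A/∂P_B = 5.
ε = (∂Q_A/∂P_B)(P_B/Q_A) = 5.0000 × 16.6/944.46 ≈ 0.088.
%ΔQ_A ≈ ε × %ΔP_B = 0.088 × (24%) = 2.1%.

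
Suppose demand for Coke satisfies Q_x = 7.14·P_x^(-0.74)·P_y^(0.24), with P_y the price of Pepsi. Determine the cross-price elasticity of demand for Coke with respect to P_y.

In a log-linear (constant-elasticity) demand function, the coefficient on the exponent of P_y is the cross-price elasticity.
ε = 0.24. Positive, so Coke and Pepsi are substitutes.

0.24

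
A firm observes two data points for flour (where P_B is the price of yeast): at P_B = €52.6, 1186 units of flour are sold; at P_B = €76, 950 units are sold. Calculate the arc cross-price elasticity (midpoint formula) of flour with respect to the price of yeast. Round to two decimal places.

-0.61

ΔQ_A = 950 − 1186 = -236; ΔP_B = 76 − 52.6 = 23.4.
Midpoints: Q̄_A = 1068.0, P̄_B = 64.30.
ε = (ΔQ_A/Q̄_A)/(ΔP_B/P̄_B) = (-236/1068.0)/(23.4/64.30) ≈ -0.61.
ε < 0: flour and yeast are complements.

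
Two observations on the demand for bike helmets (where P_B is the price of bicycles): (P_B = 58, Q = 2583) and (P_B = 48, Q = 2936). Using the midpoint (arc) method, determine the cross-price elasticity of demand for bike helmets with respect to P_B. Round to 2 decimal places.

ΔQ_A = 2936 − 2583 = 353; ΔP_B = 48 − 58 = -10.
Midpoints: Q̄_A = 2759.5, P̄_B = 53.00.
ε = (ΔQ_A/Q̄_A)/(ΔP_B/P̄_B) = (353/2759.5)/(-10/53.00) ≈ -0.68.

-0.68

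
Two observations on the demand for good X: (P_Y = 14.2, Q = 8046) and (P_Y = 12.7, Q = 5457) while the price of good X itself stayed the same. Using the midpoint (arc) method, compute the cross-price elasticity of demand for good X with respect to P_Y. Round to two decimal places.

3.44

ΔQ_X = 5457 − 8046 = -2589; ΔP_Y = 12.7 − 14.2 = -1.5.
Midpoints: Q̄_X = 6751.5, P̄_Y = 13.45.
ε = (ΔQ_X/Q̄_X)/(ΔP_Y/P̄_Y) = (-2589/6751.5)/(-1.5/13.45) ≈ 3.44.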